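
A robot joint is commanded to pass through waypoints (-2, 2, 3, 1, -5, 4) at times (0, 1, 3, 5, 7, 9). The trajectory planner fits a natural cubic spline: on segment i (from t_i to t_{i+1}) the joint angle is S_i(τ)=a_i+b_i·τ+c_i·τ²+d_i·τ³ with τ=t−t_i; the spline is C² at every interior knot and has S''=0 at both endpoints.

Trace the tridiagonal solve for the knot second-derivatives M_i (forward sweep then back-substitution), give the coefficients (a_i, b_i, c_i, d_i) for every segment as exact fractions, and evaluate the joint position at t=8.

  seg 0: a=-2 b=157/34 c=0 d=-21/34
  seg 1: a=2 b=47/17 c=-63/34 d=49/136
  seg 2: a=3 b=-11/34 c=21/68 d=-11/34
  seg 3: a=1 b=-101/34 c=-111/68 d=55/68
  seg 4: a=-5 b=7/34 c=219/68 d=-73/136
S(8) = -287/136

Δ: Δ0=4, Δ1=1/2, Δ2=-1, Δ3=-3, Δ4=9/2
row 1: diag=6, rhs=-21; c'=1/3, d'=-7/2
row 2: denom=8−2·1/3=22/3; d'=(-9−2·-7/2)/(22/3)=-3/11
row 3: denom=8−2·3/11=82/11; d'=(-12−2·-3/11)/(82/11)=-63/41
row 4: denom=8−2·11/41=306/41; d'=(45−2·-63/41)/(306/41)=219/34
back: M4=219/34
back: M3=-63/41−11/41·219/34=-111/34
back: M2=-3/11−3/11·-111/34=21/34
back: M1=-7/2−1/3·21/34=-63/17
M: M0=0, M1=-63/17, M2=21/34, M3=-111/34, M4=219/34, M5=0
seg 0: a=-2, c=M0/2=0, d=(M1−M0)/(6·1)=-21/34, b=Δ0−h0·(2M0+M1)/6=157/34
seg 1: a=2, c=M1/2=-63/34, d=(M2−M1)/(6·2)=49/136, b=Δ1−h1·(2M1+M2)/6=47/17
seg 2: a=3, c=M2/2=21/68, d=(M3−M2)/(6·2)=-11/34, b=Δ2−h2·(2M2+M3)/6=-11/34
seg 3: a=1, c=M3/2=-111/68, d=(M4−M3)/(6·2)=55/68, b=Δ3−h3·(2M3+M4)/6=-101/34
seg 4: a=-5, c=M4/2=219/68, d=(M5−M4)/(6·2)=-73/136, b=Δ4−h4·(2M4+M5)/6=7/34
t_q=8 → seg 4, τ=1; S=-5+7/34·τ+219/68·τ²+-73/136·τ³=-287/136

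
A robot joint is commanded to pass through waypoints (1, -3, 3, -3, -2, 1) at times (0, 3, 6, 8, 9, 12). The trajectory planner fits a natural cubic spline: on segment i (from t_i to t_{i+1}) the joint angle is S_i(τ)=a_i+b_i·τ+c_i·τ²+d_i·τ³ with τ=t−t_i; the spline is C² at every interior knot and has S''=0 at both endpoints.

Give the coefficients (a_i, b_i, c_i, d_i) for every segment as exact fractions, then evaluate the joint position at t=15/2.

Δ: Δ0=-4/3, Δ1=2, Δ2=-3, Δ3=1, Δ4=1
row 1: diag=12, rhs=20; c'=1/4, d'=5/3
row 2: denom=10−3·1/4=37/4; d'=(-30−3·5/3)/(37/4)=-140/37
row 3: denom=6−2·8/37=206/37; d'=(24−2·-140/37)/(206/37)=584/103
row 4: denom=8−1·37/206=1611/206; d'=(0−1·584/103)/(1611/206)=-1168/1611
back: M4=-1168/1611
back: M3=584/103−37/206·-1168/1611=9344/1611
back: M2=-140/37−8/37·9344/1611=-8116/1611
back: M1=5/3−1/4·-8116/1611=4714/1611
M: M0=0, M1=4714/1611, M2=-8116/1611, M3=9344/1611, M4=-1168/1611, M5=0
seg 0: a=1, c=M0/2=0, d=(M1−M0)/(6·3)=2357/14499, b=Δ0−h0·(2M0+M1)/6=-4505/1611
seg 1: a=-3, c=M1/2=2357/1611, d=(M2−M1)/(6·3)=-6415/14499, b=Δ1−h1·(2M1+M2)/6=2566/1611
seg 2: a=3, c=M2/2=-4058/1611, d=(M3−M2)/(6·2)=485/537, b=Δ2−h2·(2M2+M3)/6=-2537/1611
seg 3: a=-3, c=M3/2=4672/1611, d=(M4−M3)/(6·1)=-584/537, b=Δ3−h3·(2M3+M4)/6=-1309/1611
seg 4: a=-2, c=M4/2=-584/1611, d=(M5−M4)/(6·3)=584/14499, b=Δ4−h4·(2M4+M5)/6=2779/1611
t_q=15/2 → seg 2, τ=3/2; S=3+-2537/1611·τ+-4058/1611·τ²+485/537·τ³=-8513/4296

  seg 0: a=1 b=-4505/1611 c=0 d=2357/14499
  seg 1: a=-3 b=2566/1611 c=2357/1611 d=-6415/14499
  seg 2: a=3 b=-2537/1611 c=-4058/1611 d=485/537
  seg 3: a=-3 b=-1309/1611 c=4672/1611 d=-584/537
  seg 4: a=-2 b=2779/1611 c=-584/1611 d=584/14499
S(15/2) = -8513/4296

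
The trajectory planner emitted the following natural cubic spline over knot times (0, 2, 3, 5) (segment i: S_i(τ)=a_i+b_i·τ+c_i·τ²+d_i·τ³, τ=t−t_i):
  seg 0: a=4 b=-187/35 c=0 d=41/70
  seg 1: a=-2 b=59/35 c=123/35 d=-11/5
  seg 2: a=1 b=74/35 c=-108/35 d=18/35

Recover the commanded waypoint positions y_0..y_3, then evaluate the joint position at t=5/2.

y_0=4 y_1=-2 y_2=1 y_3=-3
S(5/2) = -31/56

y_0 = S_0(0) = a_0 = 4
y_1 = S_1(0) = a_1 = -2
y_2 = S_2(0) = a_2 = 1
y_3 = S_2(2) = -3
t_q=5/2 is in segment 1 (τ=1/2); S_1(τ)=-31/56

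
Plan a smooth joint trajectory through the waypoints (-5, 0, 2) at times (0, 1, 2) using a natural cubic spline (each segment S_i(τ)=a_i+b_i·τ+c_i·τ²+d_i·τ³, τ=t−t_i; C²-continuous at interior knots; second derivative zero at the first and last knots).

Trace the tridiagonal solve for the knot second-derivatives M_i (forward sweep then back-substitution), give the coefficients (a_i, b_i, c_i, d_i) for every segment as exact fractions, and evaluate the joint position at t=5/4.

  seg 0: a=-5 b=23/4 c=0 d=-3/4
  seg 1: a=0 b=7/2 c=-9/4 d=3/4
S(5/4) = 191/256

Δ: Δ0=5, Δ1=2
row 1: diag=4, rhs=-18; c'=1/4, d'=-9/2
back: M1=-9/2
M: M0=0, M1=-9/2, M2=0
seg 0: a=-5, c=M0/2=0, d=(M1−M0)/(6·1)=-3/4, b=Δ0−h0·(2M0+M1)/6=23/4
seg 1: a=0, c=M1/2=-9/4, d=(M2−M1)/(6·1)=3/4, b=Δ1−h1·(2M1+M2)/6=7/2
t_q=5/4 → seg 1, τ=1/4; S=0+7/2·τ+-9/4·τ²+3/4·τ³=191/256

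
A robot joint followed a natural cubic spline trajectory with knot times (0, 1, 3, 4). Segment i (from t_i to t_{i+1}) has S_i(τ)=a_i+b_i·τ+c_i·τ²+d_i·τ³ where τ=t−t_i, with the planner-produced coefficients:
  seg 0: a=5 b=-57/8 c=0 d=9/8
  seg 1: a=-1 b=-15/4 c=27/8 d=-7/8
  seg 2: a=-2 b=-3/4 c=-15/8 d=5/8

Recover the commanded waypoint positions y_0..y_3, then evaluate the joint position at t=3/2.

y_0=5 y_1=-1 y_2=-2 y_3=-4
S(3/2) = -137/64

y_0 = S_0(0) = a_0 = 5
y_1 = S_1(0) = a_1 = -1
y_2 = S_2(0) = a_2 = -2
y_3 = S_2(1) = -4
t_q=3/2 is in segment 1 (τ=1/2); S_1(τ)=-137/64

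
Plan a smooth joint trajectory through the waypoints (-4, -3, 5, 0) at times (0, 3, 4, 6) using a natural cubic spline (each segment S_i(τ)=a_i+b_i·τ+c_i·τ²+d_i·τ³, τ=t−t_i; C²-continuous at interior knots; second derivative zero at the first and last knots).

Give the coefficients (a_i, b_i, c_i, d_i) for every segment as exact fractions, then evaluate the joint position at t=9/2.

  seg 0: a=-4 b=-923/282 c=0 d=113/282
  seg 1: a=-3 b=1064/141 c=339/94 d=-889/282
  seg 2: a=5 b=1495/282 c=-275/47 d=275/282
S(9/2) = 4745/752

Δ: Δ0=1/3, Δ1=8, Δ2=-5/2
row 1: diag=8, rhs=46; c'=1/8, d'=23/4
row 2: denom=6−1·1/8=47/8; d'=(-63−1·23/4)/(47/8)=-550/47
back: M2=-550/47
back: M1=23/4−1/8·-550/47=339/47
M: M0=0, M1=339/47, M2=-550/47, M3=0
seg 0: a=-4, c=M0/2=0, d=(M1−M0)/(6·3)=113/282, b=Δ0−h0·(2M0+M1)/6=-923/282
seg 1: a=-3, c=M1/2=339/94, d=(M2−M1)/(6·1)=-889/282, b=Δ1−h1·(2M1+M2)/6=1064/141
seg 2: a=5, c=M2/2=-275/47, d=(M3−M2)/(6·2)=275/282, b=Δ2−h2·(2M2+M3)/6=1495/282
t_q=9/2 → seg 2, τ=1/2; S=5+1495/282·τ+-275/47·τ²+275/282·τ³=4745/752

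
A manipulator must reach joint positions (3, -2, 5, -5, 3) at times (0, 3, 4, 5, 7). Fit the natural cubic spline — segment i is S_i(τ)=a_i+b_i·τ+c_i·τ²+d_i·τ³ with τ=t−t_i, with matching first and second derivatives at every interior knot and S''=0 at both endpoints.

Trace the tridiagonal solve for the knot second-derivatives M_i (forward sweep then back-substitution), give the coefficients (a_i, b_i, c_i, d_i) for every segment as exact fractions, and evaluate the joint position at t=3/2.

  seg 0: a=3 b=-1864/267 c=0 d=473/801
  seg 1: a=-2 b=2393/267 c=473/89 d=-1943/267
  seg 2: a=5 b=-598/267 c=-1470/89 d=2338/267
  seg 3: a=-5 b=-2404/267 c=868/89 d=-434/267
S(3/2) = -3901/712

Δ: Δ0=-5/3, Δ1=7, Δ2=-10, Δ3=4
row 1: diag=8, rhs=52; c'=1/8, d'=13/2
row 2: denom=4−1·1/8=31/8; d'=(-102−1·13/2)/(31/8)=-28
row 3: denom=6−1·8/31=178/31; d'=(84−1·-28)/(178/31)=1736/89
back: M3=1736/89
back: M2=-28−8/31·1736/89=-2940/89
back: M1=13/2−1/8·-2940/89=946/89
M: M0=0, M1=946/89, M2=-2940/89, M3=1736/89, M4=0
seg 0: a=3, c=M0/2=0, d=(M1−M0)/(6·3)=473/801, b=Δ0−h0·(2M0+M1)/6=-1864/267
seg 1: a=-2, c=M1/2=473/89, d=(M2−M1)/(6·1)=-1943/267, b=Δ1−h1·(2M1+M2)/6=2393/267
seg 2: a=5, c=M2/2=-1470/89, d=(M3−M2)/(6·1)=2338/267, b=Δ2−h2·(2M2+M3)/6=-598/267
seg 3: a=-5, c=M3/2=868/89, d=(M4−M3)/(6·2)=-434/267, b=Δ3−h3·(2M3+M4)/6=-2404/267
t_q=3/2 → seg 0, τ=3/2; S=3+-1864/267·τ+0·τ²+473/801·τ³=-3901/712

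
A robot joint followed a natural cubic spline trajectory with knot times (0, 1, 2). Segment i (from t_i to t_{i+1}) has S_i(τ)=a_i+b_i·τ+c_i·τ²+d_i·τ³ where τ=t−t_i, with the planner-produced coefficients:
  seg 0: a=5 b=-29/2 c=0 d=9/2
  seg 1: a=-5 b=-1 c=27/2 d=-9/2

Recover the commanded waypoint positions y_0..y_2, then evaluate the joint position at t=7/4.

y_0=5 y_1=-5 y_2=3
S(7/4) = -7/128

y_0 = S_0(0) = a_0 = 5
y_1 = S_1(0) = a_1 = -5
y_2 = S_1(1) = 3
t_q=7/4 is in segment 1 (τ=3/4); S_1(τ)=-7/128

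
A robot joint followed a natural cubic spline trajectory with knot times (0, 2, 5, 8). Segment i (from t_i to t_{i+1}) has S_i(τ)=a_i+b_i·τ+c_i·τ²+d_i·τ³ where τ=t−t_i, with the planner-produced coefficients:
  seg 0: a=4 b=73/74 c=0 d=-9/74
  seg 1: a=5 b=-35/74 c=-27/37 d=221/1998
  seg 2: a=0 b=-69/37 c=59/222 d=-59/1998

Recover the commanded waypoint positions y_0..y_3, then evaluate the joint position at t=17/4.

y_0 = S_0(0) = a_0 = 4
y_1 = S_1(0) = a_1 = 5
y_2 = S_2(0) = a_2 = 0
y_3 = S_2(3) = -4
t_q=17/4 is in segment 1 (τ=9/4); S_1(τ)=7111/4736

y_0=4 y_1=5 y_2=0 y_3=-4
S(17/4) = 7111/4736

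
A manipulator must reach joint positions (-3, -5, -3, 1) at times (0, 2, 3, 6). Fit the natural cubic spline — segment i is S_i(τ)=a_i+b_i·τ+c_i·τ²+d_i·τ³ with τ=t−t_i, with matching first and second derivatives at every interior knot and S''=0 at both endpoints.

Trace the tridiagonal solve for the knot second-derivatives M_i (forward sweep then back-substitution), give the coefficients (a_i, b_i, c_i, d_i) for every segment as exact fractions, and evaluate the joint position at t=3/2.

Δ: Δ0=-1, Δ1=2, Δ2=4/3
row 1: diag=6, rhs=18; c'=1/6, d'=3
row 2: denom=8−1·1/6=47/6; d'=(-4−1·3)/(47/6)=-42/47
back: M2=-42/47
back: M1=3−1/6·-42/47=148/47
M: M0=0, M1=148/47, M2=-42/47, M3=0
seg 0: a=-3, c=M0/2=0, d=(M1−M0)/(6·2)=37/141, b=Δ0−h0·(2M0+M1)/6=-289/141
seg 1: a=-5, c=M1/2=74/47, d=(M2−M1)/(6·1)=-95/141, b=Δ1−h1·(2M1+M2)/6=155/141
seg 2: a=-3, c=M2/2=-21/47, d=(M3−M2)/(6·3)=7/141, b=Δ2−h2·(2M2+M3)/6=314/141
t_q=3/2 → seg 0, τ=3/2; S=-3+-289/141·τ+0·τ²+37/141·τ³=-1951/376

  seg 0: a=-3 b=-289/141 c=0 d=37/141
  seg 1: a=-5 b=155/141 c=74/47 d=-95/141
  seg 2: a=-3 b=314/141 c=-21/47 d=7/141
S(3/2) = -1951/376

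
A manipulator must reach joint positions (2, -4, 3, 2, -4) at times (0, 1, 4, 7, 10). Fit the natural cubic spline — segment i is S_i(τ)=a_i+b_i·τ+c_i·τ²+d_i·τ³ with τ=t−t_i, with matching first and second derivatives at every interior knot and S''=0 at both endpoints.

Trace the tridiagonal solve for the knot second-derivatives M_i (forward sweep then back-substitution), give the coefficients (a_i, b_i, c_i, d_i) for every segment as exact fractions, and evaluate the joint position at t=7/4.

  seg 0: a=2 b=-391/54 c=0 d=67/54
  seg 1: a=-4 b=-95/27 c=67/18 d=-287/486
  seg 2: a=3 b=155/54 c=-43/27 d=85/486
  seg 3: a=2 b=-53/27 c=-1/54 d=1/486
S(7/4) = -1841/384

Δ: Δ0=-6, Δ1=7/3, Δ2=-1/3, Δ3=-2
row 1: diag=8, rhs=50; c'=3/8, d'=25/4
row 2: denom=12−3·3/8=87/8; d'=(-16−3·25/4)/(87/8)=-278/87
row 3: denom=12−3·8/29=324/29; d'=(-10−3·-278/87)/(324/29)=-1/27
back: M3=-1/27
back: M2=-278/87−8/29·-1/27=-86/27
back: M1=25/4−3/8·-86/27=67/9
M: M0=0, M1=67/9, M2=-86/27, M3=-1/27, M4=0
seg 0: a=2, c=M0/2=0, d=(M1−M0)/(6·1)=67/54, b=Δ0−h0·(2M0+M1)/6=-391/54
seg 1: a=-4, c=M1/2=67/18, d=(M2−M1)/(6·3)=-287/486, b=Δ1−h1·(2M1+M2)/6=-95/27
seg 2: a=3, c=M2/2=-43/27, d=(M3−M2)/(6·3)=85/486, b=Δ2−h2·(2M2+M3)/6=155/54
seg 3: a=2, c=M3/2=-1/54, d=(M4−M3)/(6·3)=1/486, b=Δ3−h3·(2M3+M4)/6=-53/27
t_q=7/4 → seg 1, τ=3/4; S=-4+-95/27·τ+67/18·τ²+-287/486·τ³=-1841/384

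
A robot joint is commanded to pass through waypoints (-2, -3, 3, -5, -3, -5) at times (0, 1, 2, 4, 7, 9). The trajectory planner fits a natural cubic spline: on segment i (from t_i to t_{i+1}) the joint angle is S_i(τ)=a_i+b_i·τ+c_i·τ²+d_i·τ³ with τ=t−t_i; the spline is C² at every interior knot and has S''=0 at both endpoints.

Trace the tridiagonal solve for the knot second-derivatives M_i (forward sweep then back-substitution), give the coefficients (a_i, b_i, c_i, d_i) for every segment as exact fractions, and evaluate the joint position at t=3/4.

  seg 0: a=-2 b=-19465/5799 c=0 d=13666/5799
  seg 1: a=-3 b=21533/5799 c=13666/1933 d=-27737/5799
  seg 2: a=3 b=20318/5799 c=-14071/1933 d=10228/5799
  seg 3: a=-5 b=-25798/5799 c=6385/1933 d=-3089/5799
  seg 4: a=-3 b=5729/5799 c=-2882/1933 d=1441/5799
S(3/4) = -217935/61856

Δ: Δ0=-1, Δ1=6, Δ2=-4, Δ3=2/3, Δ4=-1
row 1: diag=4, rhs=42; c'=1/4, d'=21/2
row 2: denom=6−1·1/4=23/4; d'=(-60−1·21/2)/(23/4)=-282/23
row 3: denom=10−2·8/23=214/23; d'=(28−2·-282/23)/(214/23)=604/107
row 4: denom=10−3·69/214=1933/214; d'=(-10−3·604/107)/(1933/214)=-5764/1933
back: M4=-5764/1933
back: M3=604/107−69/214·-5764/1933=12770/1933
back: M2=-282/23−8/23·12770/1933=-28142/1933
back: M1=21/2−1/4·-28142/1933=27332/1933
M: M0=0, M1=27332/1933, M2=-28142/1933, M3=12770/1933, M4=-5764/1933, M5=0
seg 0: a=-2, c=M0/2=0, d=(M1−M0)/(6·1)=13666/5799, b=Δ0−h0·(2M0+M1)/6=-19465/5799
seg 1: a=-3, c=M1/2=13666/1933, d=(M2−M1)/(6·1)=-27737/5799, b=Δ1−h1·(2M1+M2)/6=21533/5799
seg 2: a=3, c=M2/2=-14071/1933, d=(M3−M2)/(6·2)=10228/5799, b=Δ2−h2·(2M2+M3)/6=20318/5799
seg 3: a=-5, c=M3/2=6385/1933, d=(M4−M3)/(6·3)=-3089/5799, b=Δ3−h3·(2M3+M4)/6=-25798/5799
seg 4: a=-3, c=M4/2=-2882/1933, d=(M5−M4)/(6·2)=1441/5799, b=Δ4−h4·(2M4+M5)/6=5729/5799
t_q=3/4 → seg 0, τ=3/4; S=-2+-19465/5799·τ+0·τ²+13666/5799·τ³=-217935/61856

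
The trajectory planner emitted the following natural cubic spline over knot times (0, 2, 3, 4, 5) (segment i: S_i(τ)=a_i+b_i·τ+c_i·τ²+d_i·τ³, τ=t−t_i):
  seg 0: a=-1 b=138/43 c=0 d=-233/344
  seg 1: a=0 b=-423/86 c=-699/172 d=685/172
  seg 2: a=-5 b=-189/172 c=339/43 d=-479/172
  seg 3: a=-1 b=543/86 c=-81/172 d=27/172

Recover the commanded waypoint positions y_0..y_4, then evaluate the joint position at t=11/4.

y_0 = S_0(0) = a_0 = -1
y_1 = S_1(0) = a_1 = 0
y_2 = S_2(0) = a_2 = -5
y_3 = S_3(0) = a_3 = -1
y_4 = S_3(1) = 5
t_q=11/4 is in segment 1 (τ=3/4); S_1(τ)=-47277/11008

y_0=-1 y_1=0 y_2=-5 y_3=-1 y_4=5
S(11/4) = -47277/11008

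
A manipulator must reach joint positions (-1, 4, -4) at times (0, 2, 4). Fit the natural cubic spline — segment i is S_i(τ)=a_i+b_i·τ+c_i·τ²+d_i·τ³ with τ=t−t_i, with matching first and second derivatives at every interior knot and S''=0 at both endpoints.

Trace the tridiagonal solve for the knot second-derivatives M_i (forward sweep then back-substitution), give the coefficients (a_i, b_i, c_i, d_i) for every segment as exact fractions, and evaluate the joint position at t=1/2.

  seg 0: a=-1 b=33/8 c=0 d=-13/32
  seg 1: a=4 b=-3/4 c=-39/16 d=13/32
S(1/2) = 259/256

Δ: Δ0=5/2, Δ1=-4
row 1: diag=8, rhs=-39; c'=1/4, d'=-39/8
back: M1=-39/8
M: M0=0, M1=-39/8, M2=0
seg 0: a=-1, c=M0/2=0, d=(M1−M0)/(6·2)=-13/32, b=Δ0−h0·(2M0+M1)/6=33/8
seg 1: a=4, c=M1/2=-39/16, d=(M2−M1)/(6·2)=13/32, b=Δ1−h1·(2M1+M2)/6=-3/4
t_q=1/2 → seg 0, τ=1/2; S=-1+33/8·τ+0·τ²+-13/32·τ³=259/256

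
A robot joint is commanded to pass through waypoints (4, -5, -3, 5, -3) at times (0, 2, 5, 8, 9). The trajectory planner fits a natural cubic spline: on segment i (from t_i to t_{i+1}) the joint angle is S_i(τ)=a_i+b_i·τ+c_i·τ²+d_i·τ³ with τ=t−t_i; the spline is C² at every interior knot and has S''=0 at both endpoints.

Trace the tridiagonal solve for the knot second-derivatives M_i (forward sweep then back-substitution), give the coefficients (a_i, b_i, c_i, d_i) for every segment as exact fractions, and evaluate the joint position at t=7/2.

  seg 0: a=4 b=-2101/399 c=0 d=611/3192
  seg 1: a=-5 b=-2369/798 c=611/532 d=101/4788
  seg 2: a=-3 b=7169/1596 c=178/133 d=-3107/4788
  seg 3: a=5 b=-3989/798 c=-2395/532 d=2395/1596
S(7/2) = -4133/608

Δ: Δ0=-9/2, Δ1=2/3, Δ2=8/3, Δ3=-8
row 1: diag=10, rhs=31; c'=3/10, d'=31/10
row 2: denom=12−3·3/10=111/10; d'=(12−3·31/10)/(111/10)=9/37
row 3: denom=8−3·10/37=266/37; d'=(-64−3·9/37)/(266/37)=-2395/266
back: M3=-2395/266
back: M2=9/37−10/37·-2395/266=356/133
back: M1=31/10−3/10·356/133=611/266
M: M0=0, M1=611/266, M2=356/133, M3=-2395/266, M4=0
seg 0: a=4, c=M0/2=0, d=(M1−M0)/(6·2)=611/3192, b=Δ0−h0·(2M0+M1)/6=-2101/399
seg 1: a=-5, c=M1/2=611/532, d=(M2−M1)/(6·3)=101/4788, b=Δ1−h1·(2M1+M2)/6=-2369/798
seg 2: a=-3, c=M2/2=178/133, d=(M3−M2)/(6·3)=-3107/4788, b=Δ2−h2·(2M2+M3)/6=7169/1596
seg 3: a=5, c=M3/2=-2395/532, d=(M4−M3)/(6·1)=2395/1596, b=Δ3−h3·(2M3+M4)/6=-3989/798
t_q=7/2 → seg 1, τ=3/2; S=-5+-2369/798·τ+611/532·τ²+101/4788·τ³=-4133/608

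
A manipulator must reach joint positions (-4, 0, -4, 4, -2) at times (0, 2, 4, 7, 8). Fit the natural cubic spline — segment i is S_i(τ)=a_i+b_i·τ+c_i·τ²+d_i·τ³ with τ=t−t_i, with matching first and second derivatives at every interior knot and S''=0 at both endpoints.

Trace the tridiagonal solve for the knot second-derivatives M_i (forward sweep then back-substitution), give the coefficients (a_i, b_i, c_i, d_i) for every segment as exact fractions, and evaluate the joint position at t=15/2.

  seg 0: a=-4 b=710/201 c=0 d=-77/201
  seg 1: a=0 b=-214/201 c=-154/67 d=184/201
  seg 2: a=-4 b=146/201 c=214/67 d=-512/603
  seg 3: a=4 b=-610/201 c=-298/67 d=298/201
S(15/2) = 417/268

Δ: Δ0=2, Δ1=-2, Δ2=8/3, Δ3=-6
row 1: diag=8, rhs=-24; c'=1/4, d'=-3
row 2: denom=10−2·1/4=19/2; d'=(28−2·-3)/(19/2)=68/19
row 3: denom=8−3·6/19=134/19; d'=(-52−3·68/19)/(134/19)=-596/67
back: M3=-596/67
back: M2=68/19−6/19·-596/67=428/67
back: M1=-3−1/4·428/67=-308/67
M: M0=0, M1=-308/67, M2=428/67, M3=-596/67, M4=0
seg 0: a=-4, c=M0/2=0, d=(M1−M0)/(6·2)=-77/201, b=Δ0−h0·(2M0+M1)/6=710/201
seg 1: a=0, c=M1/2=-154/67, d=(M2−M1)/(6·2)=184/201, b=Δ1−h1·(2M1+M2)/6=-214/201
seg 2: a=-4, c=M2/2=214/67, d=(M3−M2)/(6·3)=-512/603, b=Δ2−h2·(2M2+M3)/6=146/201
seg 3: a=4, c=M3/2=-298/67, d=(M4−M3)/(6·1)=298/201, b=Δ3−h3·(2M3+M4)/6=-610/201
t_q=15/2 → seg 3, τ=1/2; S=4+-610/201·τ+-298/67·τ²+298/201·τ³=417/268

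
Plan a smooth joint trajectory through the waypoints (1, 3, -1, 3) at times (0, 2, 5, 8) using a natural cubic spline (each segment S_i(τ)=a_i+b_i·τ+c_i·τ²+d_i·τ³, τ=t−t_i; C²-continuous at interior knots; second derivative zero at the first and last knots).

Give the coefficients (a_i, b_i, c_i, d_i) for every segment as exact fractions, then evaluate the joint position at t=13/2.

Δ: Δ0=1, Δ1=-4/3, Δ2=4/3
row 1: diag=10, rhs=-14; c'=3/10, d'=-7/5
row 2: denom=12−3·3/10=111/10; d'=(16−3·-7/5)/(111/10)=202/111
back: M2=202/111
back: M1=-7/5−3/10·202/111=-72/37
M: M0=0, M1=-72/37, M2=202/111, M3=0
seg 0: a=1, c=M0/2=0, d=(M1−M0)/(6·2)=-6/37, b=Δ0−h0·(2M0+M1)/6=61/37
seg 1: a=3, c=M1/2=-36/37, d=(M2−M1)/(6·3)=209/999, b=Δ1−h1·(2M1+M2)/6=-11/37
seg 2: a=-1, c=M2/2=101/111, d=(M3−M2)/(6·3)=-101/999, b=Δ2−h2·(2M2+M3)/6=-18/37
t_q=13/2 → seg 2, τ=3/2; S=-1+-18/37·τ+101/111·τ²+-101/999·τ³=-7/296

  seg 0: a=1 b=61/37 c=0 d=-6/37
  seg 1: a=3 b=-11/37 c=-36/37 d=209/999
  seg 2: a=-1 b=-18/37 c=101/111 d=-101/999
S(13/2) = -7/296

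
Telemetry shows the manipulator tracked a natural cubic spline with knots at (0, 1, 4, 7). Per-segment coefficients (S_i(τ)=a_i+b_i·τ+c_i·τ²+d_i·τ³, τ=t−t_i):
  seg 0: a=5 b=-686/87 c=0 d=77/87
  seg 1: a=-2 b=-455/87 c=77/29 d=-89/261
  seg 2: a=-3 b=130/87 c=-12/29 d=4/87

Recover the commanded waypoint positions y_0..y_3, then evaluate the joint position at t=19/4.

y_0=5 y_1=-2 y_2=-3 y_3=-1
S(19/4) = -971/464

y_0 = S_0(0) = a_0 = 5
y_1 = S_1(0) = a_1 = -2
y_2 = S_2(0) = a_2 = -3
y_3 = S_2(3) = -1
t_q=19/4 is in segment 2 (τ=3/4); S_2(τ)=-971/464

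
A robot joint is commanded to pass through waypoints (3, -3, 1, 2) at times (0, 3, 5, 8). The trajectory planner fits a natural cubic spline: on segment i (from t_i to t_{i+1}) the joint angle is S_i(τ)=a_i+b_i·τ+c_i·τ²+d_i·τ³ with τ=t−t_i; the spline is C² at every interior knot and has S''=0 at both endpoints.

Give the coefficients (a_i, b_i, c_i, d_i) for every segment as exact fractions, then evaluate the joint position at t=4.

Δ: Δ0=-2, Δ1=2, Δ2=1/3
row 1: diag=10, rhs=24; c'=1/5, d'=12/5
row 2: denom=10−2·1/5=48/5; d'=(-10−2·12/5)/(48/5)=-37/24
back: M2=-37/24
back: M1=12/5−1/5·-37/24=65/24
M: M0=0, M1=65/24, M2=-37/24, M3=0
seg 0: a=3, c=M0/2=0, d=(M1−M0)/(6·3)=65/432, b=Δ0−h0·(2M0+M1)/6=-161/48
seg 1: a=-3, c=M1/2=65/48, d=(M2−M1)/(6·2)=-17/48, b=Δ1−h1·(2M1+M2)/6=17/24
seg 2: a=1, c=M2/2=-37/48, d=(M3−M2)/(6·3)=37/432, b=Δ2−h2·(2M2+M3)/6=15/8
t_q=4 → seg 1, τ=1; S=-3+17/24·τ+65/48·τ²+-17/48·τ³=-31/24

  seg 0: a=3 b=-161/48 c=0 d=65/432
  seg 1: a=-3 b=17/24 c=65/48 d=-17/48
  seg 2: a=1 b=15/8 c=-37/48 d=37/432
S(4) = -31/24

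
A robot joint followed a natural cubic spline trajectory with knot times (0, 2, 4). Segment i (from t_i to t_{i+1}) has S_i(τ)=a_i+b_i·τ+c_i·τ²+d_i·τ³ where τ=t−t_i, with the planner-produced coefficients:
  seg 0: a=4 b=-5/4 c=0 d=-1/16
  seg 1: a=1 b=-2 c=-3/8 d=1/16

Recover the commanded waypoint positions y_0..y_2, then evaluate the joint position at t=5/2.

y_0 = S_0(0) = a_0 = 4
y_1 = S_1(0) = a_1 = 1
y_2 = S_1(2) = -4
t_q=5/2 is in segment 1 (τ=1/2); S_1(τ)=-11/128

y_0=4 y_1=1 y_2=-4
S(5/2) = -11/128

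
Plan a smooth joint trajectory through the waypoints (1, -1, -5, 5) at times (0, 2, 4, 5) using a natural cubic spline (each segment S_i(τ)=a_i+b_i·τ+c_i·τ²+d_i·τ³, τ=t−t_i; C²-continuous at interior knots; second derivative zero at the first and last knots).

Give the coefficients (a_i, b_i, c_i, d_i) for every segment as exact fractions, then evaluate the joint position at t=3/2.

Δ: Δ0=-1, Δ1=-2, Δ2=10
row 1: diag=8, rhs=-6; c'=1/4, d'=-3/4
row 2: denom=6−2·1/4=11/2; d'=(72−2·-3/4)/(11/2)=147/11
back: M2=147/11
back: M1=-3/4−1/4·147/11=-45/11
M: M0=0, M1=-45/11, M2=147/11, M3=0
seg 0: a=1, c=M0/2=0, d=(M1−M0)/(6·2)=-15/44, b=Δ0−h0·(2M0+M1)/6=4/11
seg 1: a=-1, c=M1/2=-45/22, d=(M2−M1)/(6·2)=16/11, b=Δ1−h1·(2M1+M2)/6=-41/11
seg 2: a=-5, c=M2/2=147/22, d=(M3−M2)/(6·1)=-49/22, b=Δ2−h2·(2M2+M3)/6=61/11
t_q=3/2 → seg 0, τ=3/2; S=1+4/11·τ+0·τ²+-15/44·τ³=139/352

  seg 0: a=1 b=4/11 c=0 d=-15/44
  seg 1: a=-1 b=-41/11 c=-45/22 d=16/11
  seg 2: a=-5 b=61/11 c=147/22 d=-49/22
S(3/2) = 139/352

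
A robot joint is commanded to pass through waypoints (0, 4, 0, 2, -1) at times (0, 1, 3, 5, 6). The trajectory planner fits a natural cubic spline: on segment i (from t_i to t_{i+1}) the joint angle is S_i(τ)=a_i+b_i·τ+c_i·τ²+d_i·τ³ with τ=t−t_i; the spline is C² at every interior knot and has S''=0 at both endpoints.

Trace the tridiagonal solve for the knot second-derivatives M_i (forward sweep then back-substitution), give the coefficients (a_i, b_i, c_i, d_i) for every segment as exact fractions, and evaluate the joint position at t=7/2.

Δ: Δ0=4, Δ1=-2, Δ2=1, Δ3=-3
row 1: diag=6, rhs=-36; c'=1/3, d'=-6
row 2: denom=8−2·1/3=22/3; d'=(18−2·-6)/(22/3)=45/11
row 3: denom=6−2·3/11=60/11; d'=(-24−2·45/11)/(60/11)=-59/10
back: M3=-59/10
back: M2=45/11−3/11·-59/10=57/10
back: M1=-6−1/3·57/10=-79/10
M: M0=0, M1=-79/10, M2=57/10, M3=-59/10, M4=0
seg 0: a=0, c=M0/2=0, d=(M1−M0)/(6·1)=-79/60, b=Δ0−h0·(2M0+M1)/6=319/60
seg 1: a=4, c=M1/2=-79/20, d=(M2−M1)/(6·2)=17/15, b=Δ1−h1·(2M1+M2)/6=41/30
seg 2: a=0, c=M2/2=57/20, d=(M3−M2)/(6·2)=-29/30, b=Δ2−h2·(2M2+M3)/6=-5/6
seg 3: a=2, c=M3/2=-59/20, d=(M4−M3)/(6·1)=59/60, b=Δ3−h3·(2M3+M4)/6=-31/30
t_q=7/2 → seg 2, τ=1/2; S=0+-5/6·τ+57/20·τ²+-29/30·τ³=7/40

  seg 0: a=0 b=319/60 c=0 d=-79/60
  seg 1: a=4 b=41/30 c=-79/20 d=17/15
  seg 2: a=0 b=-5/6 c=57/20 d=-29/30
  seg 3: a=2 b=-31/30 c=-59/20 d=59/60
S(7/2) = 7/40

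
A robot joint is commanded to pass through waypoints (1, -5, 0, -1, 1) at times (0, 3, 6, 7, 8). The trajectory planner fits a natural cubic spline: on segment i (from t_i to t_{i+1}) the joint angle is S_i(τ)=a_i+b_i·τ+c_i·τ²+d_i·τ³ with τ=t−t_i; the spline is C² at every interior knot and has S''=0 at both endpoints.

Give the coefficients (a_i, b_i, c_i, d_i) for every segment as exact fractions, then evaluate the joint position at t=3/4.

  seg 0: a=1 b=-71/21 c=0 d=29/189
  seg 1: a=-5 b=16/21 c=29/21 d=-68/189
  seg 2: a=0 b=-2/3 c=-13/7 d=32/21
  seg 3: a=-1 b=4/21 c=19/7 d=-19/21
S(3/4) = -659/448

Δ: Δ0=-2, Δ1=5/3, Δ2=-1, Δ3=2
row 1: diag=12, rhs=22; c'=1/4, d'=11/6
row 2: denom=8−3·1/4=29/4; d'=(-16−3·11/6)/(29/4)=-86/29
row 3: denom=4−1·4/29=112/29; d'=(18−1·-86/29)/(112/29)=38/7
back: M3=38/7
back: M2=-86/29−4/29·38/7=-26/7
back: M1=11/6−1/4·-26/7=58/21
M: M0=0, M1=58/21, M2=-26/7, M3=38/7, M4=0
seg 0: a=1, c=M0/2=0, d=(M1−M0)/(6·3)=29/189, b=Δ0−h0·(2M0+M1)/6=-71/21
seg 1: a=-5, c=M1/2=29/21, d=(M2−M1)/(6·3)=-68/189, b=Δ1−h1·(2M1+M2)/6=16/21
seg 2: a=0, c=M2/2=-13/7, d=(M3−M2)/(6·1)=32/21, b=Δ2−h2·(2M2+M3)/6=-2/3
seg 3: a=-1, c=M3/2=19/7, d=(M4−M3)/(6·1)=-19/21, b=Δ3−h3·(2M3+M4)/6=4/21
t_q=3/4 → seg 0, τ=3/4; S=1+-71/21·τ+0·τ²+29/189·τ³=-659/448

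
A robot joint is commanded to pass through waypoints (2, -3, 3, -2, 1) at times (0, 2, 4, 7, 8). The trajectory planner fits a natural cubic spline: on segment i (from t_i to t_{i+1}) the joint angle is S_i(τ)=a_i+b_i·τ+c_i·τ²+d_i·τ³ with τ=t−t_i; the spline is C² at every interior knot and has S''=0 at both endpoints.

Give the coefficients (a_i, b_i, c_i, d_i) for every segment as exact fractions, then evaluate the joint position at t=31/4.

Δ: Δ0=-5/2, Δ1=3, Δ2=-5/3, Δ3=3
row 1: diag=8, rhs=33; c'=1/4, d'=33/8
row 2: denom=10−2·1/4=19/2; d'=(-28−2·33/8)/(19/2)=-145/38
row 3: denom=8−3·6/19=134/19; d'=(28−3·-145/38)/(134/19)=1499/268
back: M3=1499/268
back: M2=-145/38−6/19·1499/268=-374/67
back: M1=33/8−1/4·-374/67=2959/536
M: M0=0, M1=2959/536, M2=-374/67, M3=1499/268, M4=0
seg 0: a=2, c=M0/2=0, d=(M1−M0)/(6·2)=2959/6432, b=Δ0−h0·(2M0+M1)/6=-6979/1608
seg 1: a=-3, c=M1/2=2959/1072, d=(M2−M1)/(6·2)=-5951/6432, b=Δ1−h1·(2M1+M2)/6=949/804
seg 2: a=3, c=M2/2=-187/67, d=(M3−M2)/(6·3)=2995/4824, b=Δ2−h2·(2M2+M3)/6=1799/1608
seg 3: a=-2, c=M3/2=1499/536, d=(M4−M3)/(6·1)=-1499/1608, b=Δ3−h3·(2M3+M4)/6=913/804
t_q=31/4 → seg 3, τ=3/4; S=-2+913/804·τ+1499/536·τ²+-1499/1608·τ³=1081/34304

  seg 0: a=2 b=-6979/1608 c=0 d=2959/6432
  seg 1: a=-3 b=949/804 c=2959/1072 d=-5951/6432
  seg 2: a=3 b=1799/1608 c=-187/67 d=2995/4824
  seg 3: a=-2 b=913/804 c=1499/536 d=-1499/1608
S(31/4) = 1081/34304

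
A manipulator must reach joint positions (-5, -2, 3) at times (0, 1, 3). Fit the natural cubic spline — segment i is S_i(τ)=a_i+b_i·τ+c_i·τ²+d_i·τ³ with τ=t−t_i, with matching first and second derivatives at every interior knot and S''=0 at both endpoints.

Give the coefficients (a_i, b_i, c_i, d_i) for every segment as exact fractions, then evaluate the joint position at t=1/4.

  seg 0: a=-5 b=37/12 c=0 d=-1/12
  seg 1: a=-2 b=17/6 c=-1/4 d=1/24
S(1/4) = -1083/256

Δ: Δ0=3, Δ1=5/2
row 1: diag=6, rhs=-3; c'=1/3, d'=-1/2
back: M1=-1/2
M: M0=0, M1=-1/2, M2=0
seg 0: a=-5, c=M0/2=0, d=(M1−M0)/(6·1)=-1/12, b=Δ0−h0·(2M0+M1)/6=37/12
seg 1: a=-2, c=M1/2=-1/4, d=(M2−M1)/(6·2)=1/24, b=Δ1−h1·(2M1+M2)/6=17/6
t_q=1/4 → seg 0, τ=1/4; S=-5+37/12·τ+0·τ²+-1/12·τ³=-1083/256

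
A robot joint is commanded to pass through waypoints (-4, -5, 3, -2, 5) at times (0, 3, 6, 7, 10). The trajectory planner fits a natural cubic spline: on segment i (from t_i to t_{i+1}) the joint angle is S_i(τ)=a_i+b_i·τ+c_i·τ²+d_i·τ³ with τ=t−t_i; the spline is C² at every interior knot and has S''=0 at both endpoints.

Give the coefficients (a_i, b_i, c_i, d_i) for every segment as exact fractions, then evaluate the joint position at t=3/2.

  seg 0: a=-4 b=-157/76 c=0 d=395/2052
  seg 1: a=-5 b=119/38 c=395/228 d=-1291/2052
  seg 2: a=3 b=-263/76 c=-224/57 d=545/228
  seg 3: a=-2 b=-473/114 c=739/228 d=-739/2052
S(3/2) = -3921/608

Δ: Δ0=-1/3, Δ1=8/3, Δ2=-5, Δ3=7/3
row 1: diag=12, rhs=18; c'=1/4, d'=3/2
row 2: denom=8−3·1/4=29/4; d'=(-46−3·3/2)/(29/4)=-202/29
row 3: denom=8−1·4/29=228/29; d'=(44−1·-202/29)/(228/29)=739/114
back: M3=739/114
back: M2=-202/29−4/29·739/114=-448/57
back: M1=3/2−1/4·-448/57=395/114
M: M0=0, M1=395/114, M2=-448/57, M3=739/114, M4=0
seg 0: a=-4, c=M0/2=0, d=(M1−M0)/(6·3)=395/2052, b=Δ0−h0·(2M0+M1)/6=-157/76
seg 1: a=-5, c=M1/2=395/228, d=(M2−M1)/(6·3)=-1291/2052, b=Δ1−h1·(2M1+M2)/6=119/38
seg 2: a=3, c=M2/2=-224/57, d=(M3−M2)/(6·1)=545/228, b=Δ2−h2·(2M2+M3)/6=-263/76
seg 3: a=-2, c=M3/2=739/228, d=(M4−M3)/(6·3)=-739/2052, b=Δ3−h3·(2M3+M4)/6=-473/114
t_q=3/2 → seg 0, τ=3/2; S=-4+-157/76·τ+0·τ²+395/2052·τ³=-3921/608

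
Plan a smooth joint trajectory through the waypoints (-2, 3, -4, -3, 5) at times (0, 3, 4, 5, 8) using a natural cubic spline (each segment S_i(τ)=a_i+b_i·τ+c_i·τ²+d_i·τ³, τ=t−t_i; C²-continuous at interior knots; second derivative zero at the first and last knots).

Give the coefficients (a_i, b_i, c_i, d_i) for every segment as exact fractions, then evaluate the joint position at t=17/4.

Δ: Δ0=5/3, Δ1=-7, Δ2=1, Δ3=8/3
row 1: diag=8, rhs=-52; c'=1/8, d'=-13/2
row 2: denom=4−1·1/8=31/8; d'=(48−1·-13/2)/(31/8)=436/31
row 3: denom=8−1·8/31=240/31; d'=(10−1·436/31)/(240/31)=-21/40
back: M3=-21/40
back: M2=436/31−8/31·-21/40=71/5
back: M1=-13/2−1/8·71/5=-331/40
M: M0=0, M1=-331/40, M2=71/5, M3=-21/40, M4=0
seg 0: a=-2, c=M0/2=0, d=(M1−M0)/(6·3)=-331/720, b=Δ0−h0·(2M0+M1)/6=1393/240
seg 1: a=3, c=M1/2=-331/80, d=(M2−M1)/(6·1)=899/240, b=Δ1−h1·(2M1+M2)/6=-793/120
seg 2: a=-4, c=M2/2=71/10, d=(M3−M2)/(6·1)=-589/240, b=Δ2−h2·(2M2+M3)/6=-175/48
seg 3: a=-3, c=M3/2=-21/80, d=(M4−M3)/(6·3)=7/240, b=Δ3−h3·(2M3+M4)/6=383/120
t_q=17/4 → seg 2, τ=1/4; S=-4+-175/48·τ+71/10·τ²+-589/240·τ³=-23071/5120

  seg 0: a=-2 b=1393/240 c=0 d=-331/720
  seg 1: a=3 b=-793/120 c=-331/80 d=899/240
  seg 2: a=-4 b=-175/48 c=71/10 d=-589/240
  seg 3: a=-3 b=383/120 c=-21/80 d=7/240
S(17/4) = -23071/5120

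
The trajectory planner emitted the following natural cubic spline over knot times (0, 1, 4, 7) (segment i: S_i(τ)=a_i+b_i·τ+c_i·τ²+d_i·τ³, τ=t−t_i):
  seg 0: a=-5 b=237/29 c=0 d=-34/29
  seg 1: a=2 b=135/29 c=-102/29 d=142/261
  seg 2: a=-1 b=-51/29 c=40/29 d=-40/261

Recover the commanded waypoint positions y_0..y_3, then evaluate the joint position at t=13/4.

y_0=-5 y_1=2 y_2=-1 y_3=2
S(13/4) = 803/928

y_0 = S_0(0) = a_0 = -5
y_1 = S_1(0) = a_1 = 2
y_2 = S_2(0) = a_2 = -1
y_3 = S_2(3) = 2
t_q=13/4 is in segment 1 (τ=9/4); S_1(τ)=803/928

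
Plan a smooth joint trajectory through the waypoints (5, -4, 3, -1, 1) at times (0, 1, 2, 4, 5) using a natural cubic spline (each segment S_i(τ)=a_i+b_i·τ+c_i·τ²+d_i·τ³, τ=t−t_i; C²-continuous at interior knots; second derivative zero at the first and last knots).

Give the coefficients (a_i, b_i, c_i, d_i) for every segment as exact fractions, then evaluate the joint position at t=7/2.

  seg 0: a=5 b=-836/61 c=0 d=287/61
  seg 1: a=-4 b=25/61 c=861/61 d=-459/61
  seg 2: a=3 b=370/61 c=-516/61 d=135/61
  seg 3: a=-1 b=-74/61 c=294/61 d=-98/61
S(7/2) = 261/488

Δ: Δ0=-9, Δ1=7, Δ2=-2, Δ3=2
row 1: diag=4, rhs=96; c'=1/4, d'=24
row 2: denom=6−1·1/4=23/4; d'=(-54−1·24)/(23/4)=-312/23
row 3: denom=6−2·8/23=122/23; d'=(24−2·-312/23)/(122/23)=588/61
back: M3=588/61
back: M2=-312/23−8/23·588/61=-1032/61
back: M1=24−1/4·-1032/61=1722/61
M: M0=0, M1=1722/61, M2=-1032/61, M3=588/61, M4=0
seg 0: a=5, c=M0/2=0, d=(M1−M0)/(6·1)=287/61, b=Δ0−h0·(2M0+M1)/6=-836/61
seg 1: a=-4, c=M1/2=861/61, d=(M2−M1)/(6·1)=-459/61, b=Δ1−h1·(2M1+M2)/6=25/61
seg 2: a=3, c=M2/2=-516/61, d=(M3−M2)/(6·2)=135/61, b=Δ2−h2·(2M2+M3)/6=370/61
seg 3: a=-1, c=M3/2=294/61, d=(M4−M3)/(6·1)=-98/61, b=Δ3−h3·(2M3+M4)/6=-74/61
t_q=7/2 → seg 2, τ=3/2; S=3+370/61·τ+-516/61·τ²+135/61·τ³=261/488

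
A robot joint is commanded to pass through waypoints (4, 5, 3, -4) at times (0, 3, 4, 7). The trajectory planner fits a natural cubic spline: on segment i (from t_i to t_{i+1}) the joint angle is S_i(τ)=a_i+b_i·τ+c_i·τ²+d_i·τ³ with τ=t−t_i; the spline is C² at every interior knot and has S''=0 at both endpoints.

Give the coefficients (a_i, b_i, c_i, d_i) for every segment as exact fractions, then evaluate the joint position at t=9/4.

Δ: Δ0=1/3, Δ1=-2, Δ2=-7/3
row 1: diag=8, rhs=-14; c'=1/8, d'=-7/4
row 2: denom=8−1·1/8=63/8; d'=(-2−1·-7/4)/(63/8)=-2/63
back: M2=-2/63
back: M1=-7/4−1/8·-2/63=-110/63
M: M0=0, M1=-110/63, M2=-2/63, M3=0
seg 0: a=4, c=M0/2=0, d=(M1−M0)/(6·3)=-55/567, b=Δ0−h0·(2M0+M1)/6=76/63
seg 1: a=5, c=M1/2=-55/63, d=(M2−M1)/(6·1)=2/7, b=Δ1−h1·(2M1+M2)/6=-89/63
seg 2: a=3, c=M2/2=-1/63, d=(M3−M2)/(6·3)=1/567, b=Δ2−h2·(2M2+M3)/6=-145/63
t_q=9/4 → seg 0, τ=9/4; S=4+76/63·τ+0·τ²+-55/567·τ³=359/64

  seg 0: a=4 b=76/63 c=0 d=-55/567
  seg 1: a=5 b=-89/63 c=-55/63 d=2/7
  seg 2: a=3 b=-145/63 c=-1/63 d=1/567
S(9/4) = 359/64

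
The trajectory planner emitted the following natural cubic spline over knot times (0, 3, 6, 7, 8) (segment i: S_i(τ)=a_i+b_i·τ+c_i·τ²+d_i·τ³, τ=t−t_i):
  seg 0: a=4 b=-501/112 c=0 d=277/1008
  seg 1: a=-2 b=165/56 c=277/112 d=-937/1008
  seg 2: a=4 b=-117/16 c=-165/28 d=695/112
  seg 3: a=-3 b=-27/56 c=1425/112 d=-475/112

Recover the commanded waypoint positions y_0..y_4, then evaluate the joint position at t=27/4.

y_0 = S_0(0) = a_0 = 4
y_1 = S_1(0) = a_1 = -2
y_2 = S_2(0) = a_2 = 4
y_3 = S_3(0) = a_3 = -3
y_4 = S_3(1) = 5
t_q=27/4 is in segment 2 (τ=3/4); S_2(τ)=-15635/7168

y_0=4 y_1=-2 y_2=4 y_3=-3 y_4=5
S(27/4) = -15635/7168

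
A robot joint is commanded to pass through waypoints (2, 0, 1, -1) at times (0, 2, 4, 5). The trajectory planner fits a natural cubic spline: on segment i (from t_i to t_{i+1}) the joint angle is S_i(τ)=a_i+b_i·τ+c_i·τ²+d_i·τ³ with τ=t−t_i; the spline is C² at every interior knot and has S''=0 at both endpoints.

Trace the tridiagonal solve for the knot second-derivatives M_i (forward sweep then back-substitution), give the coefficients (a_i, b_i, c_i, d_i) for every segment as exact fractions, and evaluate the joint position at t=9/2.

Δ: Δ0=-1, Δ1=1/2, Δ2=-2
row 1: diag=8, rhs=9; c'=1/4, d'=9/8
row 2: denom=6−2·1/4=11/2; d'=(-15−2·9/8)/(11/2)=-69/22
back: M2=-69/22
back: M1=9/8−1/4·-69/22=21/11
M: M0=0, M1=21/11, M2=-69/22, M3=0
seg 0: a=2, c=M0/2=0, d=(M1−M0)/(6·2)=7/44, b=Δ0−h0·(2M0+M1)/6=-18/11
seg 1: a=0, c=M1/2=21/22, d=(M2−M1)/(6·2)=-37/88, b=Δ1−h1·(2M1+M2)/6=3/11
seg 2: a=1, c=M2/2=-69/44, d=(M3−M2)/(6·1)=23/44, b=Δ2−h2·(2M2+M3)/6=-21/22
t_q=9/2 → seg 2, τ=1/2; S=1+-21/22·τ+-69/44·τ²+23/44·τ³=69/352

  seg 0: a=2 b=-18/11 c=0 d=7/44
  seg 1: a=0 b=3/11 c=21/22 d=-37/88
  seg 2: a=1 b=-21/22 c=-69/44 d=23/44
S(9/2) = 69/352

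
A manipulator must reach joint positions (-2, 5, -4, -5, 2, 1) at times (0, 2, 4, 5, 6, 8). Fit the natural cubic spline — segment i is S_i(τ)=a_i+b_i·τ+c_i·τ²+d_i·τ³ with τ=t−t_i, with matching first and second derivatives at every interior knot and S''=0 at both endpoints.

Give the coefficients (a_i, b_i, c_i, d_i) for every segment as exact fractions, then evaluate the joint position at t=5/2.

  seg 0: a=-2 b=2793/482 c=0 d=-553/964
  seg 1: a=5 b=-525/482 c=-1659/482 d=837/964
  seg 2: a=-4 b=-2139/482 c=426/241 d=805/482
  seg 3: a=-5 b=990/241 c=3267/482 d=-1873/482
  seg 4: a=2 b=2895/482 c=-1176/241 d=196/241
S(5/2) = 28561/7712

Δ: Δ0=7/2, Δ1=-9/2, Δ2=-1, Δ3=7, Δ4=-1/2
row 1: diag=8, rhs=-48; c'=1/4, d'=-6
row 2: denom=6−2·1/4=11/2; d'=(21−2·-6)/(11/2)=6
row 3: denom=4−1·2/11=42/11; d'=(48−1·6)/(42/11)=11
row 4: denom=6−1·11/42=241/42; d'=(-45−1·11)/(241/42)=-2352/241
back: M4=-2352/241
back: M3=11−11/42·-2352/241=3267/241
back: M2=6−2/11·3267/241=852/241
back: M1=-6−1/4·852/241=-1659/241
M: M0=0, M1=-1659/241, M2=852/241, M3=3267/241, M4=-2352/241, M5=0
seg 0: a=-2, c=M0/2=0, d=(M1−M0)/(6·2)=-553/964, b=Δ0−h0·(2M0+M1)/6=2793/482
seg 1: a=5, c=M1/2=-1659/482, d=(M2−M1)/(6·2)=837/964, b=Δ1−h1·(2M1+M2)/6=-525/482
seg 2: a=-4, c=M2/2=426/241, d=(M3−M2)/(6·1)=805/482, b=Δ2−h2·(2M2+M3)/6=-2139/482
seg 3: a=-5, c=M3/2=3267/482, d=(M4−M3)/(6·1)=-1873/482, b=Δ3−h3·(2M3+M4)/6=990/241
seg 4: a=2, c=M4/2=-1176/241, d=(M5−M4)/(6·2)=196/241, b=Δ4−h4·(2M4+M5)/6=2895/482
t_q=5/2 → seg 1, τ=1/2; S=5+-525/482·τ+-1659/482·τ²+837/964·τ³=28561/7712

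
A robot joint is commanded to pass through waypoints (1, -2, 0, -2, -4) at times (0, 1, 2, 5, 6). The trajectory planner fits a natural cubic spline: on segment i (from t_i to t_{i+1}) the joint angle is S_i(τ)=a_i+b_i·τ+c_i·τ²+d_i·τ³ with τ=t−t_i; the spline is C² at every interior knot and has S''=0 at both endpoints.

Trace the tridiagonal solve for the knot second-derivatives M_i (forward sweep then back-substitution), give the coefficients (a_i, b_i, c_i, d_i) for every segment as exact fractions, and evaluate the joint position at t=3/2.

  seg 0: a=1 b=-2785/636 c=0 d=877/636
  seg 1: a=-2 b=-77/318 c=877/212 d=-1205/636
  seg 2: a=0 b=1493/636 c=-82/53 d=115/636
  seg 3: a=-2 b=-653/318 c=17/212 d=-17/636
S(3/2) = -2245/1696

Δ: Δ0=-3, Δ1=2, Δ2=-2/3, Δ3=-2
row 1: diag=4, rhs=30; c'=1/4, d'=15/2
row 2: denom=8−1·1/4=31/4; d'=(-16−1·15/2)/(31/4)=-94/31
row 3: denom=8−3·12/31=212/31; d'=(-8−3·-94/31)/(212/31)=17/106
back: M3=17/106
back: M2=-94/31−12/31·17/106=-164/53
back: M1=15/2−1/4·-164/53=877/106
M: M0=0, M1=877/106, M2=-164/53, M3=17/106, M4=0
seg 0: a=1, c=M0/2=0, d=(M1−M0)/(6·1)=877/636, b=Δ0−h0·(2M0+M1)/6=-2785/636
seg 1: a=-2, c=M1/2=877/212, d=(M2−M1)/(6·1)=-1205/636, b=Δ1−h1·(2M1+M2)/6=-77/318
seg 2: a=0, c=M2/2=-82/53, d=(M3−M2)/(6·3)=115/636, b=Δ2−h2·(2M2+M3)/6=1493/636
seg 3: a=-2, c=M3/2=17/212, d=(M4−M3)/(6·1)=-17/636, b=Δ3−h3·(2M3+M4)/6=-653/318
t_q=3/2 → seg 1, τ=1/2; S=-2+-77/318·τ+877/212·τ²+-1205/636·τ³=-2245/1696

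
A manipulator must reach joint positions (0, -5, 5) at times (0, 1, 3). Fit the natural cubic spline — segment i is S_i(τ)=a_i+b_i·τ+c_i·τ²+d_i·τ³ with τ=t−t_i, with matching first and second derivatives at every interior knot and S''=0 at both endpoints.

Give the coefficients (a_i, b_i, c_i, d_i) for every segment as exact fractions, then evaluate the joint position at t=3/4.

  seg 0: a=0 b=-20/3 c=0 d=5/3
  seg 1: a=-5 b=-5/3 c=5 d=-5/6
S(3/4) = -275/64

Δ: Δ0=-5, Δ1=5
row 1: diag=6, rhs=60; c'=1/3, d'=10
back: M1=10
M: M0=0, M1=10, M2=0
seg 0: a=0, c=M0/2=0, d=(M1−M0)/(6·1)=5/3, b=Δ0−h0·(2M0+M1)/6=-20/3
seg 1: a=-5, c=M1/2=5, d=(M2−M1)/(6·2)=-5/6, b=Δ1−h1·(2M1+M2)/6=-5/3
t_q=3/4 → seg 0, τ=3/4; S=0+-20/3·τ+0·τ²+5/3·τ³=-275/64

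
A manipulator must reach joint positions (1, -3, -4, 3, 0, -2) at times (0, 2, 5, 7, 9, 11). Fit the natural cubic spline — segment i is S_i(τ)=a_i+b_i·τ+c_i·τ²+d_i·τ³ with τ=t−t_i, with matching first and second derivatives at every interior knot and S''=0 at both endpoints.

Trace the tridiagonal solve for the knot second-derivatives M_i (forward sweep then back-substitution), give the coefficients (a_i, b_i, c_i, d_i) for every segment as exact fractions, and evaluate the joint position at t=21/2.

Δ: Δ0=-2, Δ1=-1/3, Δ2=7/2, Δ3=-3/2, Δ4=-1
row 1: diag=10, rhs=10; c'=3/10, d'=1
row 2: denom=10−3·3/10=91/10; d'=(23−3·1)/(91/10)=200/91
row 3: denom=8−2·20/91=688/91; d'=(-30−2·200/91)/(688/91)=-1565/344
row 4: denom=8−2·91/344=1285/172; d'=(3−2·-1565/344)/(1285/172)=2081/1285
back: M4=2081/1285
back: M3=-1565/344−91/344·2081/1285=-12793/2570
back: M2=200/91−20/91·-12793/2570=846/257
back: M1=1−3/10·846/257=16/1285
M: M0=0, M1=16/1285, M2=846/257, M3=-12793/2570, M4=2081/1285, M5=0
seg 0: a=1, c=M0/2=0, d=(M1−M0)/(6·2)=4/3855, b=Δ0−h0·(2M0+M1)/6=-7726/3855
seg 1: a=-3, c=M1/2=8/1285, d=(M2−M1)/(6·3)=2107/11565, b=Δ1−h1·(2M1+M2)/6=-7678/3855
seg 2: a=-4, c=M2/2=423/257, d=(M3−M2)/(6·2)=-21253/30840, b=Δ2−h2·(2M2+M3)/6=11429/3855
seg 3: a=3, c=M3/2=-12793/5140, d=(M4−M3)/(6·2)=3391/6168, b=Δ3−h3·(2M3+M4)/6=9859/7710
seg 4: a=0, c=M4/2=2081/2570, d=(M5−M4)/(6·2)=-2081/15420, b=Δ4−h4·(2M4+M5)/6=-8017/3855
t_q=21/2 → seg 4, τ=3/2; S=0+-8017/3855·τ+2081/2570·τ²+-2081/15420·τ³=-14417/8224

  seg 0: a=1 b=-7726/3855 c=0 d=4/3855
  seg 1: a=-3 b=-7678/3855 c=8/1285 d=2107/11565
  seg 2: a=-4 b=11429/3855 c=423/257 d=-21253/30840
  seg 3: a=3 b=9859/7710 c=-12793/5140 d=3391/6168
  seg 4: a=0 b=-8017/3855 c=2081/2570 d=-2081/15420
S(21/2) = -14417/8224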